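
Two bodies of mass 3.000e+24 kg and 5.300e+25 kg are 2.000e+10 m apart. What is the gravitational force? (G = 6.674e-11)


F = G*m1*m2/r^2 = 6.674e-11 * 3.000e+24 * 5.300e+25 / (2.000e+10)^2 = 6.674e-11 * 1.590e+50 / 4.000e+20 = 2.653e+19

2.653e+19 N


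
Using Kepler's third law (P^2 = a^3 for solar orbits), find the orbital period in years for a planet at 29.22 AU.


P = a^(3/2) = 29.22^1.5 = 157.9502

157.9502 years


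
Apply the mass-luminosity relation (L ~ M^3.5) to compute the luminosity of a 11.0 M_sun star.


L/L_sun = (M/M_sun)^3.5 = 11.0^3.5 = 4414.4276

4414.4276 L_sun


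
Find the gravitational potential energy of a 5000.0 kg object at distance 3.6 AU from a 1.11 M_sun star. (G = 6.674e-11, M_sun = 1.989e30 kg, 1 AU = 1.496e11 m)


M = 1.11 * 1.989e30 kg = 2.20779e+30 kg; r = 3.6 AU * 1.496e11 m/AU = 5.3856e+11 m. U = -GM*m/r = -(6.674e-11 * 2.20779e+30 * 5000.0) / 5.3856e+11 = -1.368e+12

-1.368e+12 J


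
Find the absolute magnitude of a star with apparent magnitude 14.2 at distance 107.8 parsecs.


M = m - 5*log10(d) + 5 = 14.2 - 5*log10(107.8) + 5 = 9.0369

9.0369


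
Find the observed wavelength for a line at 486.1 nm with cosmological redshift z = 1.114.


lam_obs = lam_emit * (1 + z) = 486.1 * (1 + 1.114) = 1027.6154

1027.6154 nm


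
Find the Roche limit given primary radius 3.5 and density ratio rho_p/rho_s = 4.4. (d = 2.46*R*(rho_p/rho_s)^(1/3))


d_Roche = 2.46 * 3.5 * 4.4^(1/3) = 14.1087

14.1087


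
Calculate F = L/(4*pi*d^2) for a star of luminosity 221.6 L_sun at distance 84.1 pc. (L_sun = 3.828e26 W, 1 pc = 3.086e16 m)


F = L / (4*pi*d^2) = 8.483e+28 / (4*pi*(2.595e+18)^2) = 1.002e-09

1.002e-09 W/m^2


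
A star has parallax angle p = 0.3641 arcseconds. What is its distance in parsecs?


d = 1/p = 1/0.3641 = 2.7465

2.7465 pc


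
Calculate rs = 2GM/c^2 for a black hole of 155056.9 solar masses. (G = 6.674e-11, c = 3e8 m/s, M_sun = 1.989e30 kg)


M = 155056.9 * 1.989e30 kg = 3.084081741e+35 kg. rs = 2GM/c^2 = 2 * 6.674e-11 * 3.084081741e+35 / (3e8)^2 = 4.574e+08

4.574e+08 m


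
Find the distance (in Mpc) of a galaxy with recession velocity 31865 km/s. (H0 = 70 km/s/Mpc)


d = v / H0 = 31865 / 70 = 455.2143

455.2143 Mpc


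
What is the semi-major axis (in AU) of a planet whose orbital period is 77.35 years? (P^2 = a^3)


a = P^(2/3) = 77.35^(2/3) = 18.1541

18.1541 AU


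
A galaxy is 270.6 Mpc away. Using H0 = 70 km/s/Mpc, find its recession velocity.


v = H0 * d = 70 * 270.6 = 18942.0

18942.0 km/s


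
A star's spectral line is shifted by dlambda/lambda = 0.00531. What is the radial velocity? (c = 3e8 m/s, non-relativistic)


v = (dlambda/lambda) * c = 0.00531 * 3e8 = 1.593e+06

1.593e+06 m/s


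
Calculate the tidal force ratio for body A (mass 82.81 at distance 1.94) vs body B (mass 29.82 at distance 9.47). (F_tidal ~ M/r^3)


Ratio = (M1/r1^3) / (M2/r2^3) = (82.81/1.94^3) / (29.82/9.47^3) = 323.0129

323.0129


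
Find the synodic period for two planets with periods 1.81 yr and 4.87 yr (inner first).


1/P_syn = |1/P1 - 1/P2| = |1/1.81 - 1/4.87| => P_syn = 2.8806

2.8806 years


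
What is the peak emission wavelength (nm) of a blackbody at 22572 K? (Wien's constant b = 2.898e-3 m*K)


lam_max = b / T = 2.898e-3 / 22572 = 1.284e-07 m = 128.3892 nm

128.3892 nm


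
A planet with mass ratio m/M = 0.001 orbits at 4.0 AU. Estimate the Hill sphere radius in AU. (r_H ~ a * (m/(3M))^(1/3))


r_H = a * (m/3M)^(1/3) = 4.0 * (0.001/3)^(1/3) = 0.2773

0.2773 AU


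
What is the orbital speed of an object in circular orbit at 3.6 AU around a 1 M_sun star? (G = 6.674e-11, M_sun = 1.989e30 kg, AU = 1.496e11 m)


v = sqrt(GM/r) = sqrt(6.674e-11 * 1.989e+30 / 5.386e+11) = 15699.7756

15699.7756 m/s


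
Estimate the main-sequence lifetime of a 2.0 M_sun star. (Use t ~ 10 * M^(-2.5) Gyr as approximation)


t = 10 * M^(-2.5) = 10 * 2.0^(-2.5) = 1.7678

1.7678 Gyr


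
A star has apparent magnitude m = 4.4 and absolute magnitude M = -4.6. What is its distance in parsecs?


d = 10^((m - M + 5)/5) = 10^((4.4 - -4.6 + 5)/5) = 630.9573

630.9573 pc


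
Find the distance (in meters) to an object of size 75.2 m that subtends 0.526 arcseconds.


D = size / theta_rad, theta_rad = 0.526 * pi/(180*3600) = 2.550e-06, D = 2.949e+07

2.949e+07 m


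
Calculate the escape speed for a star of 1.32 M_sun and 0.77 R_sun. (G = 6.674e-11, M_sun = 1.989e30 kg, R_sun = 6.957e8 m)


M = 1.32 * 1.989e30 kg = 2.62548e+30 kg; R = 0.77 * 6.957e8 m = 5.35689e+08 m. v_esc = sqrt(2GM/R) = sqrt(2 * 6.674e-11 * 2.62548e+30 / 5.35689e+08) = 808827.841

808827.841 m/s


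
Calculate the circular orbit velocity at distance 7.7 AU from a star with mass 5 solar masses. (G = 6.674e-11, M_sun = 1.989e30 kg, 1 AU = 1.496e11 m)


v = sqrt(GM/r) = sqrt(6.674e-11 * 9.945e+30 / 1.152e+12) = 24004.0397

24004.0397 m/s


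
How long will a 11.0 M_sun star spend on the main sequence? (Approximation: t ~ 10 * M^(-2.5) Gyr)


t = 10 * M^(-2.5) = 10 * 11.0^(-2.5) = 0.0249

0.0249 Gyr


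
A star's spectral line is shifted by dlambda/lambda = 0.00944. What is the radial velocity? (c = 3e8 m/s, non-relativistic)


v = (dlambda/lambda) * c = 0.00944 * 3e8 = 2.832e+06

2.832e+06 m/s


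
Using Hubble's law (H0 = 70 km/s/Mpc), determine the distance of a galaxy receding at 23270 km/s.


d = v / H0 = 23270 / 70 = 332.4286

332.4286 Mpc


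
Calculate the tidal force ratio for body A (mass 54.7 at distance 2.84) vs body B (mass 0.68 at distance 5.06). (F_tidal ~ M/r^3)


Ratio = (M1/r1^3) / (M2/r2^3) = (54.7/2.84^3) / (0.68/5.06^3) = 454.9618

454.9618


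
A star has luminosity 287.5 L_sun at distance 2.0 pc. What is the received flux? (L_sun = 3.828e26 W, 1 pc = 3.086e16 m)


F = L / (4*pi*d^2) = 1.101e+29 / (4*pi*(6.172e+16)^2) = 2.299e-06

2.299e-06 W/m^2


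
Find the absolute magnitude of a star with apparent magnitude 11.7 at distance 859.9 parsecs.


M = m - 5*log10(d) + 5 = 11.7 - 5*log10(859.9) + 5 = 2.0278

2.0278


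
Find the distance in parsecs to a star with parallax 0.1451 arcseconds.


d = 1/p = 1/0.1451 = 6.8918

6.8918 pc


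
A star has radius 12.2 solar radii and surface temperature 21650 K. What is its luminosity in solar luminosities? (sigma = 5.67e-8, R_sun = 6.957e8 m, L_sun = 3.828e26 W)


R = 12.2 * 6.957e8 m = 8.48754e+09 m. L = 4*pi*R^2*sigma*T^4 = 4*pi*(8.48754e+09)^2 * 5.67e-8 * 21650^4 = 1.127686013e+31 W. L/L_sun = 1.127686013e+31 / 3.828e26 = 29458.8823

29458.8823 L_sun


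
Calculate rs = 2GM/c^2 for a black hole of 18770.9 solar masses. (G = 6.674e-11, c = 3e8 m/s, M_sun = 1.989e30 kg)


M = 18770.9 * 1.989e30 kg = 3.73353201e+34 kg. rs = 2GM/c^2 = 2 * 6.674e-11 * 3.73353201e+34 / (3e8)^2 = 5.537e+07

5.537e+07 m


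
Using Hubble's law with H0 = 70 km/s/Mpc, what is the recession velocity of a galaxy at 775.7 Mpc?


v = H0 * d = 70 * 775.7 = 54299.0

54299.0 km/s


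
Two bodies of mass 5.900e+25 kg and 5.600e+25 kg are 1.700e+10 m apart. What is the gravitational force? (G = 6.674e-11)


F = G*m1*m2/r^2 = 6.674e-11 * 5.900e+25 * 5.600e+25 / (1.700e+10)^2 = 6.674e-11 * 3.304e+51 / 2.890e+20 = 7.630e+20

7.630e+20 N


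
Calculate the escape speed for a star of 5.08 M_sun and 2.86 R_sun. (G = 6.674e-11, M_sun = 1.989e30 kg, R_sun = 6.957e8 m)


M = 5.08 * 1.989e30 kg = 1.010412e+31 kg; R = 2.86 * 6.957e8 m = 1.989702e+09 m. v_esc = sqrt(2GM/R) = sqrt(2 * 6.674e-11 * 1.010412e+31 / 1.989702e+09) = 823309.8825

823309.8825 m/s


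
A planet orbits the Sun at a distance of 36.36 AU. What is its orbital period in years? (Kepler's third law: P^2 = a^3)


P = a^(3/2) = 36.36^1.5 = 219.2481

219.2481 years


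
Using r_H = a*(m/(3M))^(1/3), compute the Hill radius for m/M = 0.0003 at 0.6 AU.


r_H = a * (m/3M)^(1/3) = 0.6 * (0.0003/3)^(1/3) = 0.0278

0.0278 AU


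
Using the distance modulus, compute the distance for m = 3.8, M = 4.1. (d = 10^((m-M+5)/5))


d = 10^((m - M + 5)/5) = 10^((3.8 - 4.1 + 5)/5) = 8.7096

8.7096 pc


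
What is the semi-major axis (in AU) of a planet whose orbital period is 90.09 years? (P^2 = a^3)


a = P^(2/3) = 90.09^(2/3) = 20.0964

20.0964 AU


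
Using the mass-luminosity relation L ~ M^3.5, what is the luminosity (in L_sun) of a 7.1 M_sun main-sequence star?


L/L_sun = (M/M_sun)^3.5 = 7.1^3.5 = 953.6834

953.6834 L_sun


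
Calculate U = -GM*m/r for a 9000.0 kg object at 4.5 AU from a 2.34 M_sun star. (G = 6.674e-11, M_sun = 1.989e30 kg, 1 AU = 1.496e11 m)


M = 2.34 * 1.989e30 kg = 4.65426e+30 kg; r = 4.5 AU * 1.496e11 m/AU = 6.732e+11 m. U = -GM*m/r = -(6.674e-11 * 4.65426e+30 * 9000.0) / 6.732e+11 = -4.153e+12

-4.153e+12 J


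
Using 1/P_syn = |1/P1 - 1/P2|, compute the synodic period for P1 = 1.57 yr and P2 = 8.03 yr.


1/P_syn = |1/P1 - 1/P2| = |1/1.57 - 1/8.03| => P_syn = 1.9516

1.9516 years


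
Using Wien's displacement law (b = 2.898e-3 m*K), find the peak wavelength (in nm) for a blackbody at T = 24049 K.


lam_max = b / T = 2.898e-3 / 24049 = 1.205e-07 m = 120.504 nm

120.504 nm


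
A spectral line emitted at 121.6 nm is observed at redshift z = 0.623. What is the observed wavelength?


lam_obs = lam_emit * (1 + z) = 121.6 * (1 + 0.623) = 197.3568

197.3568 nm


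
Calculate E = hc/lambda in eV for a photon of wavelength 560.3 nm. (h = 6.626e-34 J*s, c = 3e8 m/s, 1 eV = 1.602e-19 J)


E = hc/lambda = 6.626e-34 * 3e8 / 5.603e-07 = 3.548e-19 J = 2.2146 eV

2.2146 eV


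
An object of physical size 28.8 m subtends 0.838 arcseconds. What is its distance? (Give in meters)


D = size / theta_rad, theta_rad = 0.838 * pi/(180*3600) = 4.063e-06, D = 7.089e+06

7.089e+06 m


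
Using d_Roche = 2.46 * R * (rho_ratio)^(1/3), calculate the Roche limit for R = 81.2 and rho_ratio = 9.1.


d_Roche = 2.46 * 81.2 * 9.1^(1/3) = 417.0341

417.0341


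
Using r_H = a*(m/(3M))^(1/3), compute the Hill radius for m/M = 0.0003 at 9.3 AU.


r_H = a * (m/3M)^(1/3) = 9.3 * (0.0003/3)^(1/3) = 0.4317

0.4317 AU


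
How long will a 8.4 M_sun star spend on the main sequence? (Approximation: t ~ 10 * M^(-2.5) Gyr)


t = 10 * M^(-2.5) = 10 * 8.4^(-2.5) = 0.0489

0.0489 Gyr


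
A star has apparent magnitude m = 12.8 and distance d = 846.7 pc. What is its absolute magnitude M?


M = m - 5*log10(d) + 5 = 12.8 - 5*log10(846.7) + 5 = 3.1614

3.1614


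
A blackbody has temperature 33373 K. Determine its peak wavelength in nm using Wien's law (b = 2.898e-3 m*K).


lam_max = b / T = 2.898e-3 / 33373 = 8.684e-08 m = 86.8367 nm

86.8367 nm


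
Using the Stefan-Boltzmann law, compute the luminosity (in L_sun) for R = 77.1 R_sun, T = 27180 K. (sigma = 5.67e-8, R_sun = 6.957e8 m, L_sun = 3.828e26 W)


R = 77.1 * 6.957e8 m = 5.363847e+10 m. L = 4*pi*R^2*sigma*T^4 = 4*pi*(5.363847e+10)^2 * 5.67e-8 * 27180^4 = 1.118776912e+33 W. L/L_sun = 1.118776912e+33 / 3.828e26 = 2.923e+06

2.923e+06 L_sun


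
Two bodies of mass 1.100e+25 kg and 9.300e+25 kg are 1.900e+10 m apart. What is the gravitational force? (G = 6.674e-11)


F = G*m1*m2/r^2 = 6.674e-11 * 1.100e+25 * 9.300e+25 / (1.900e+10)^2 = 6.674e-11 * 1.023e+51 / 3.610e+20 = 1.891e+20

1.891e+20 N


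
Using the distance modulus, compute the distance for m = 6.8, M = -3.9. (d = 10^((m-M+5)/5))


d = 10^((m - M + 5)/5) = 10^((6.8 - -3.9 + 5)/5) = 1380.3843

1380.3843 pc


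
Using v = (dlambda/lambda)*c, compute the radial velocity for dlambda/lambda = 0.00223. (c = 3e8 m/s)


v = (dlambda/lambda) * c = 0.00223 * 3e8 = 669000.0

669000.0 m/s


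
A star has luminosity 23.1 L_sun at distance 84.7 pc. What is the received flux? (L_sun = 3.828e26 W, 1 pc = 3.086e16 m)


F = L / (4*pi*d^2) = 8.843e+27 / (4*pi*(2.614e+18)^2) = 1.030e-10

1.030e-10 W/m^2


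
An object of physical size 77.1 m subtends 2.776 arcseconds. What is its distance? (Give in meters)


D = size / theta_rad, theta_rad = 2.776 * pi/(180*3600) = 1.346e-05, D = 5.729e+06

5.729e+06 m


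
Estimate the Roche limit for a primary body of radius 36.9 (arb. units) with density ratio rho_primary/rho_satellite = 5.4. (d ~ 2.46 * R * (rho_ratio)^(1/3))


d_Roche = 2.46 * 36.9 * 5.4^(1/3) = 159.2549

159.2549


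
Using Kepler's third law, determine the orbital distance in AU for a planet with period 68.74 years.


a = P^(2/3) = 68.74^(2/3) = 16.7806

16.7806 AU


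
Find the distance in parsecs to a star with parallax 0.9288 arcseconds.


d = 1/p = 1/0.9288 = 1.0767

1.0767 pc


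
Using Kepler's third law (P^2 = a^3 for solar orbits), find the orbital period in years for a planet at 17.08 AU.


P = a^(3/2) = 17.08^1.5 = 70.5881

70.5881 years


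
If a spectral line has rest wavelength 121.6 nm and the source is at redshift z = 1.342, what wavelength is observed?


lam_obs = lam_emit * (1 + z) = 121.6 * (1 + 1.342) = 284.7872

284.7872 nm


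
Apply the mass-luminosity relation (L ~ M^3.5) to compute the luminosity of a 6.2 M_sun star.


L/L_sun = (M/M_sun)^3.5 = 6.2^3.5 = 593.4319

593.4319 L_sun


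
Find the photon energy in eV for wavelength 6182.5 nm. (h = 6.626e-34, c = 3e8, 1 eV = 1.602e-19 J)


E = hc/lambda = 6.626e-34 * 3e8 / 6.183e-06 = 3.215e-20 J = 0.2007 eV

0.2007 eV


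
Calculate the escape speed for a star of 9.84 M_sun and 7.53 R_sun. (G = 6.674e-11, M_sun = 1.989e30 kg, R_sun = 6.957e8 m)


M = 9.84 * 1.989e30 kg = 1.957176e+31 kg; R = 7.53 * 6.957e8 m = 5.238621e+09 m. v_esc = sqrt(2GM/R) = sqrt(2 * 6.674e-11 * 1.957176e+31 / 5.238621e+09) = 706178.5958

706178.5958 m/s


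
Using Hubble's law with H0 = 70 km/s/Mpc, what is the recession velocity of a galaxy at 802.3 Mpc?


v = H0 * d = 70 * 802.3 = 56161.0

56161.0 km/s


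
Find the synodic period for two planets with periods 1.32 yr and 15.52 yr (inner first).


1/P_syn = |1/P1 - 1/P2| = |1/1.32 - 1/15.52| => P_syn = 1.4427

1.4427 years


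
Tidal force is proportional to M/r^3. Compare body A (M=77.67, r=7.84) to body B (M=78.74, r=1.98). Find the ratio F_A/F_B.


Ratio = (M1/r1^3) / (M2/r2^3) = (77.67/7.84^3) / (78.74/1.98^3) = 0.0159

0.0159


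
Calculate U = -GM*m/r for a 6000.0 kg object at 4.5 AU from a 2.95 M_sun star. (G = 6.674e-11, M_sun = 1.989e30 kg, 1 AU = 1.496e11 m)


M = 2.95 * 1.989e30 kg = 5.86755e+30 kg; r = 4.5 AU * 1.496e11 m/AU = 6.732e+11 m. U = -GM*m/r = -(6.674e-11 * 5.86755e+30 * 6000.0) / 6.732e+11 = -3.490e+12

-3.490e+12 J


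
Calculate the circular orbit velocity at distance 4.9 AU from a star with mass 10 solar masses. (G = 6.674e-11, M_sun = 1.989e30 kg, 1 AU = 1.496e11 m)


v = sqrt(GM/r) = sqrt(6.674e-11 * 1.989e+31 / 7.330e+11) = 42554.614

42554.614 m/s


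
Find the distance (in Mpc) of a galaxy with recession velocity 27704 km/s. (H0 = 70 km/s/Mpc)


d = v / H0 = 27704 / 70 = 395.7714

395.7714 Mpc


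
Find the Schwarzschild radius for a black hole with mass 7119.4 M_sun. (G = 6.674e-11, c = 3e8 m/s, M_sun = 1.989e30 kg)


M = 7119.4 * 1.989e30 kg = 1.41604866e+34 kg. rs = 2GM/c^2 = 2 * 6.674e-11 * 1.41604866e+34 / (3e8)^2 = 2.100e+07

2.100e+07 m


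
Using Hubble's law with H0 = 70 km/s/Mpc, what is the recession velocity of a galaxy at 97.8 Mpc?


v = H0 * d = 70 * 97.8 = 6846.0

6846.0 km/s


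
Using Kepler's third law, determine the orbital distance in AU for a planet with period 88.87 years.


a = P^(2/3) = 88.87^(2/3) = 19.9145

19.9145 AU


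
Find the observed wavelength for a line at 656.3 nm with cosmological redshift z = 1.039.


lam_obs = lam_emit * (1 + z) = 656.3 * (1 + 1.039) = 1338.1957

1338.1957 nm


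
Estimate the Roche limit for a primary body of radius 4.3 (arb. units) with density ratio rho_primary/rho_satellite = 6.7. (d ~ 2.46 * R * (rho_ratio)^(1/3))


d_Roche = 2.46 * 4.3 * 6.7^(1/3) = 19.9417

19.9417


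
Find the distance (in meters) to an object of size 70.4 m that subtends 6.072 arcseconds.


D = size / theta_rad, theta_rad = 6.072 * pi/(180*3600) = 2.944e-05, D = 2.391e+06

2.391e+06 m


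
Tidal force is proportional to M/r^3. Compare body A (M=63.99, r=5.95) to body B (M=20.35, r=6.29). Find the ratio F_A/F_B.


Ratio = (M1/r1^3) / (M2/r2^3) = (63.99/5.95^3) / (20.35/6.29^3) = 3.7149

3.7149


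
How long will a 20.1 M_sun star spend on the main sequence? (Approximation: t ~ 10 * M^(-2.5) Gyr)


t = 10 * M^(-2.5) = 10 * 20.1^(-2.5) = 0.0055

0.0055 Gyr


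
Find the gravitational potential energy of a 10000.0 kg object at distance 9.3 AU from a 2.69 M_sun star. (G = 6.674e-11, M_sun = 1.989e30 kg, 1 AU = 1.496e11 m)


M = 2.69 * 1.989e30 kg = 5.35041e+30 kg; r = 9.3 AU * 1.496e11 m/AU = 1.39128e+12 m. U = -GM*m/r = -(6.674e-11 * 5.35041e+30 * 10000.0) / 1.39128e+12 = -2.567e+12

-2.567e+12 J


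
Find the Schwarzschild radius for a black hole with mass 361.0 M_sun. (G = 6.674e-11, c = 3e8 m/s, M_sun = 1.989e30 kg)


M = 361.0 * 1.989e30 kg = 7.18029e+32 kg. rs = 2GM/c^2 = 2 * 6.674e-11 * 7.18029e+32 / (3e8)^2 = 1.065e+06

1.065e+06 m


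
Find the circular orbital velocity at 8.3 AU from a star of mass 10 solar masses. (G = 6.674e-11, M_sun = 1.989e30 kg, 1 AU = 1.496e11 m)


v = sqrt(GM/r) = sqrt(6.674e-11 * 1.989e+31 / 1.242e+12) = 32696.83

32696.83 m/s


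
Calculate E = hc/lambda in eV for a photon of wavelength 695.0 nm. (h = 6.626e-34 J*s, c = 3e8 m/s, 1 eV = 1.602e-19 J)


E = hc/lambda = 6.626e-34 * 3e8 / 6.950e-07 = 2.860e-19 J = 1.7854 eV

1.7854 eV


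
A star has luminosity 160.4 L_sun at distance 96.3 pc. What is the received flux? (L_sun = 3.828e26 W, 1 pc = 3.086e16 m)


F = L / (4*pi*d^2) = 6.140e+28 / (4*pi*(2.972e+18)^2) = 5.533e-10

5.533e-10 W/m^2


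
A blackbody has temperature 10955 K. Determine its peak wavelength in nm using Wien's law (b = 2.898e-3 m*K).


lam_max = b / T = 2.898e-3 / 10955 = 2.645e-07 m = 264.5367 nm

264.5367 nm


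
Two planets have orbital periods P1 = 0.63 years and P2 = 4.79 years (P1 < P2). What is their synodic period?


1/P_syn = |1/P1 - 1/P2| = |1/0.63 - 1/4.79| => P_syn = 0.7254

0.7254 years


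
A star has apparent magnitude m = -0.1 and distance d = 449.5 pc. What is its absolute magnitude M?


M = m - 5*log10(d) + 5 = -0.1 - 5*log10(449.5) + 5 = -8.3636

-8.3636


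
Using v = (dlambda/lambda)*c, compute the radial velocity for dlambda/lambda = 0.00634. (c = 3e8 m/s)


v = (dlambda/lambda) * c = 0.00634 * 3e8 = 1.902e+06

1.902e+06 m/s


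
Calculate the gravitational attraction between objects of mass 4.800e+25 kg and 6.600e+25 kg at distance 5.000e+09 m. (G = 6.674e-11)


F = G*m1*m2/r^2 = 6.674e-11 * 4.800e+25 * 6.600e+25 / (5.000e+09)^2 = 6.674e-11 * 3.168e+51 / 2.500e+19 = 8.457e+21

8.457e+21 N


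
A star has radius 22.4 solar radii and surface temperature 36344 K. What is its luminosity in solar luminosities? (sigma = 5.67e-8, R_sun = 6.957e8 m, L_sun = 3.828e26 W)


R = 22.4 * 6.957e8 m = 1.558368e+10 m. L = 4*pi*R^2*sigma*T^4 = 4*pi*(1.558368e+10)^2 * 5.67e-8 * 36344^4 = 3.019005203e+32 W. L/L_sun = 3.019005203e+32 / 3.828e26 = 788663.8462

788663.8462 L_sun


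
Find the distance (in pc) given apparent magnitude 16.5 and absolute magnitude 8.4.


d = 10^((m - M + 5)/5) = 10^((16.5 - 8.4 + 5)/5) = 416.8694

416.8694 pc


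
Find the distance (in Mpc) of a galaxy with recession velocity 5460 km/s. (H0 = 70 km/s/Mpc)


d = v / H0 = 5460 / 70 = 78.0

78.0 Mpc


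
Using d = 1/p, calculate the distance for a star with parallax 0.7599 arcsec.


d = 1/p = 1/0.7599 = 1.316

1.316 pc


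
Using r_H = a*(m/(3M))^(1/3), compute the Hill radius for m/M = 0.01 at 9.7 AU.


r_H = a * (m/3M)^(1/3) = 9.7 * (0.01/3)^(1/3) = 1.449

1.449 AU


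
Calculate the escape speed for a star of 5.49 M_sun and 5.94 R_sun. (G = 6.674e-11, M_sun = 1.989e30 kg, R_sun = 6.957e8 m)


M = 5.49 * 1.989e30 kg = 1.091961e+31 kg; R = 5.94 * 6.957e8 m = 4.132458e+09 m. v_esc = sqrt(2GM/R) = sqrt(2 * 6.674e-11 * 1.091961e+31 / 4.132458e+09) = 593891.95

593891.95 m/s


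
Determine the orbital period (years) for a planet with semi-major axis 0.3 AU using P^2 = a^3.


P = a^(3/2) = 0.3^1.5 = 0.1643

0.1643 years


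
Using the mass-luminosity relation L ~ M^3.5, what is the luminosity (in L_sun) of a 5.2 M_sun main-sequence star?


L/L_sun = (M/M_sun)^3.5 = 5.2^3.5 = 320.6356

320.6356 L_sun


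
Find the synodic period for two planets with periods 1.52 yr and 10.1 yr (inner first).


1/P_syn = |1/P1 - 1/P2| = |1/1.52 - 1/10.1| => P_syn = 1.7893

1.7893 years


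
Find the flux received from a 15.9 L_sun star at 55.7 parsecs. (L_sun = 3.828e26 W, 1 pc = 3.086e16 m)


F = L / (4*pi*d^2) = 6.087e+27 / (4*pi*(1.719e+18)^2) = 1.639e-10

1.639e-10 W/m^2


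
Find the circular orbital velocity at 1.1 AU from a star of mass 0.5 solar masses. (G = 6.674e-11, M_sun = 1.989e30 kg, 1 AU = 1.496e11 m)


v = sqrt(GM/r) = sqrt(6.674e-11 * 9.945e+29 / 1.646e+11) = 20083.2205

20083.2205 m/s


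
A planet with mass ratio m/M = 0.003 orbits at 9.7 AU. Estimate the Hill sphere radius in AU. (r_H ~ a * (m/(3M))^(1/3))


r_H = a * (m/3M)^(1/3) = 9.7 * (0.003/3)^(1/3) = 0.97

0.97 AU


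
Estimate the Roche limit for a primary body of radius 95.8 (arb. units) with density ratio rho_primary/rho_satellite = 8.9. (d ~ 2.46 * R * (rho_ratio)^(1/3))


d_Roche = 2.46 * 95.8 * 8.9^(1/3) = 488.3868

488.3868


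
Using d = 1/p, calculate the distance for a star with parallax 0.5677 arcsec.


d = 1/p = 1/0.5677 = 1.7615

1.7615 pc


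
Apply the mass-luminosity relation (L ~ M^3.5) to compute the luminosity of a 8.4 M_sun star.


L/L_sun = (M/M_sun)^3.5 = 8.4^3.5 = 1717.8194

1717.8194 L_sun


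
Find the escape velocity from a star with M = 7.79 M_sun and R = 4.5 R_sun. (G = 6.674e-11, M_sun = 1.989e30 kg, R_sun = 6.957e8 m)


M = 7.79 * 1.989e30 kg = 1.549431e+31 kg; R = 4.5 * 6.957e8 m = 3.13065e+09 m. v_esc = sqrt(2GM/R) = sqrt(2 * 6.674e-11 * 1.549431e+31 / 3.13065e+09) = 812787.3969

812787.3969 m/s


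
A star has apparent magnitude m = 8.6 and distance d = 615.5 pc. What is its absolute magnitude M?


M = m - 5*log10(d) + 5 = 8.6 - 5*log10(615.5) + 5 = -0.3461

-0.3461


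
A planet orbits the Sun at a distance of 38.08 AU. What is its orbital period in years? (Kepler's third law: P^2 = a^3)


P = a^(3/2) = 38.08^1.5 = 234.9879

234.9879 years


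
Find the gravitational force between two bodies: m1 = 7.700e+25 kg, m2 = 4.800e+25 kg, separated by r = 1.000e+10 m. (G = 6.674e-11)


F = G*m1*m2/r^2 = 6.674e-11 * 7.700e+25 * 4.800e+25 / (1.000e+10)^2 = 6.674e-11 * 3.696e+51 / 1.000e+20 = 2.467e+21

2.467e+21 N


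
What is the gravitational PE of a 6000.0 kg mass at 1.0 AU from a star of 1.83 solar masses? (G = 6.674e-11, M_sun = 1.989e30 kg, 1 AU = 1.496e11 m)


M = 1.83 * 1.989e30 kg = 3.63987e+30 kg; r = 1.0 AU * 1.496e11 m/AU = 1.496e+11 m. U = -GM*m/r = -(6.674e-11 * 3.63987e+30 * 6000.0) / 1.496e+11 = -9.743e+12

-9.743e+12 J


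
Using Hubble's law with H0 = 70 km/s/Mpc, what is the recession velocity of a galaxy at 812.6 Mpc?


v = H0 * d = 70 * 812.6 = 56882.0

56882.0 km/s


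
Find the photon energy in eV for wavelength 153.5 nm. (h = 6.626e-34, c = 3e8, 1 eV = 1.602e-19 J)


E = hc/lambda = 6.626e-34 * 3e8 / 1.535e-07 = 1.295e-18 J = 8.0835 eV

8.0835 eV


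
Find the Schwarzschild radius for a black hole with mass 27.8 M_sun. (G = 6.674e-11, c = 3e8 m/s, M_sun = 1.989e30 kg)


M = 27.8 * 1.989e30 kg = 5.52942e+31 kg. rs = 2GM/c^2 = 2 * 6.674e-11 * 5.52942e+31 / (3e8)^2 = 82007.4424

82007.4424 m


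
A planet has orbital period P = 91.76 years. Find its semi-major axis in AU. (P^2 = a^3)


a = P^(2/3) = 91.76^(2/3) = 20.344

20.344 AU


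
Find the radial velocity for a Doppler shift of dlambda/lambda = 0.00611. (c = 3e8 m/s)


v = (dlambda/lambda) * c = 0.00611 * 3e8 = 1.833e+06

1.833e+06 m/s


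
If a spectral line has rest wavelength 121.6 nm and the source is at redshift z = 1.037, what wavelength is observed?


lam_obs = lam_emit * (1 + z) = 121.6 * (1 + 1.037) = 247.6992

247.6992 nm


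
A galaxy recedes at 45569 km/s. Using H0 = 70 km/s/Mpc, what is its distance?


d = v / H0 = 45569 / 70 = 650.9857

650.9857 Mpc


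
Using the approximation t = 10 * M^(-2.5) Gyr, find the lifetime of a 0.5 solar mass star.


t = 10 * M^(-2.5) = 10 * 0.5^(-2.5) = 56.5685

56.5685 Gyr


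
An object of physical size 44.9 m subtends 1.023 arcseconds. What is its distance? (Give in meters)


D = size / theta_rad, theta_rad = 1.023 * pi/(180*3600) = 4.960e-06, D = 9.053e+06

9.053e+06 m


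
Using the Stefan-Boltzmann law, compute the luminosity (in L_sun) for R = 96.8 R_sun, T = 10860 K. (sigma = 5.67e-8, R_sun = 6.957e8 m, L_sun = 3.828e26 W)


R = 96.8 * 6.957e8 m = 6.734376e+10 m. L = 4*pi*R^2*sigma*T^4 = 4*pi*(6.734376e+10)^2 * 5.67e-8 * 10860^4 = 4.494764533e+31 W. L/L_sun = 4.494764533e+31 / 3.828e26 = 117418.0912

117418.0912 L_sun


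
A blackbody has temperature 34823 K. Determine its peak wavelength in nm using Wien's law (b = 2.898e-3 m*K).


lam_max = b / T = 2.898e-3 / 34823 = 8.322e-08 m = 83.2209 nm

83.2209 nm


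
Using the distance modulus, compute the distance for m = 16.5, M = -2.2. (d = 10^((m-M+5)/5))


d = 10^((m - M + 5)/5) = 10^((16.5 - -2.2 + 5)/5) = 54954.0874

54954.0874 pc


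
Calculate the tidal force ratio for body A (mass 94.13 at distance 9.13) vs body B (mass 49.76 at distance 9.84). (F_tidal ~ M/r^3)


Ratio = (M1/r1^3) / (M2/r2^3) = (94.13/9.13^3) / (49.76/9.84^3) = 2.3682

2.3682


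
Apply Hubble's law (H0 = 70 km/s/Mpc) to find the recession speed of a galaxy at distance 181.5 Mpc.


v = H0 * d = 70 * 181.5 = 12705.0

12705.0 km/s


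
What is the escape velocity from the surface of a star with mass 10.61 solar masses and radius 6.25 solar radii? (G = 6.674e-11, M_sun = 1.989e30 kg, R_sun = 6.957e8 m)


M = 10.61 * 1.989e30 kg = 2.110329e+31 kg; R = 6.25 * 6.957e8 m = 4.348125e+09 m. v_esc = sqrt(2GM/R) = sqrt(2 * 6.674e-11 * 2.110329e+31 / 4.348125e+09) = 804881.9203

804881.9203 m/s


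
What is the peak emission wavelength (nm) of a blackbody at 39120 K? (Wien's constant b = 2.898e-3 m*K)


lam_max = b / T = 2.898e-3 / 39120 = 7.408e-08 m = 74.0798 nm

74.0798 nm


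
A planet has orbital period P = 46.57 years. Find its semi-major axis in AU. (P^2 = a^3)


a = P^(2/3) = 46.57^(2/3) = 12.9441

12.9441 AU


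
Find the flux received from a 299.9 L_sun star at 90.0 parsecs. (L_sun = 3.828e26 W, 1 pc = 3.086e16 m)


F = L / (4*pi*d^2) = 1.148e+29 / (4*pi*(2.777e+18)^2) = 1.184e-09

1.184e-09 W/m^2


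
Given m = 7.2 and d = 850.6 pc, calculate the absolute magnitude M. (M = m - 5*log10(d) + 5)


M = m - 5*log10(d) + 5 = 7.2 - 5*log10(850.6) + 5 = -2.4486

-2.4486


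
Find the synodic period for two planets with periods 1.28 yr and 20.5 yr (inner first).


1/P_syn = |1/P1 - 1/P2| = |1/1.28 - 1/20.5| => P_syn = 1.3652

1.3652 years


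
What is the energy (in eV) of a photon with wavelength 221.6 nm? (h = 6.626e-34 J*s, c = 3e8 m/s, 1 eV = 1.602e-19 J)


E = hc/lambda = 6.626e-34 * 3e8 / 2.216e-07 = 8.970e-19 J = 5.5994 eV

5.5994 eV


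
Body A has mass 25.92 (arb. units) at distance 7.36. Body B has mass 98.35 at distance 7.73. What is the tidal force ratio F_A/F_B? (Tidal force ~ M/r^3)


Ratio = (M1/r1^3) / (M2/r2^3) = (25.92/7.36^3) / (98.35/7.73^3) = 0.3053

0.3053


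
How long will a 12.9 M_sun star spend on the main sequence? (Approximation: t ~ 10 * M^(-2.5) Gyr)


t = 10 * M^(-2.5) = 10 * 12.9^(-2.5) = 0.0167

0.0167 Gyr


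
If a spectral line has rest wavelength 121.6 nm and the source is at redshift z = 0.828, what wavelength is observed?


lam_obs = lam_emit * (1 + z) = 121.6 * (1 + 0.828) = 222.2848

222.2848 nm


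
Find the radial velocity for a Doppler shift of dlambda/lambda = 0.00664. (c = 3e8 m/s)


v = (dlambda/lambda) * c = 0.00664 * 3e8 = 1.992e+06

1.992e+06 m/s


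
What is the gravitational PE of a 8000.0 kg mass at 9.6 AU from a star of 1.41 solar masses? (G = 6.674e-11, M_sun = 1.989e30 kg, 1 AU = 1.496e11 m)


M = 1.41 * 1.989e30 kg = 2.80449e+30 kg; r = 9.6 AU * 1.496e11 m/AU = 1.43616e+12 m. U = -GM*m/r = -(6.674e-11 * 2.80449e+30 * 8000.0) / 1.43616e+12 = -1.043e+12

-1.043e+12 J


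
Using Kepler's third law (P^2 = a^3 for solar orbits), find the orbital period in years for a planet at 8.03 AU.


P = a^(3/2) = 8.03^1.5 = 22.7548

22.7548 years


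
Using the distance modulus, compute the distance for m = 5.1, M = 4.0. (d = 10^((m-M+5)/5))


d = 10^((m - M + 5)/5) = 10^((5.1 - 4.0 + 5)/5) = 16.5959

16.5959 pc


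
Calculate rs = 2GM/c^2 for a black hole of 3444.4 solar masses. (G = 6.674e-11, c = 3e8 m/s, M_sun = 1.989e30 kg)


M = 3444.4 * 1.989e30 kg = 6.8509116e+33 kg. rs = 2GM/c^2 = 2 * 6.674e-11 * 6.8509116e+33 / (3e8)^2 = 1.016e+07

1.016e+07 m


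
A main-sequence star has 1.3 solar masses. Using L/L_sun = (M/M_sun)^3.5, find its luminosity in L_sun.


L/L_sun = (M/M_sun)^3.5 = 1.3^3.5 = 2.505

2.505 L_sun


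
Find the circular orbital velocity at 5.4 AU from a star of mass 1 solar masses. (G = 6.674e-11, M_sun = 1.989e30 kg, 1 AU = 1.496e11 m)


v = sqrt(GM/r) = sqrt(6.674e-11 * 1.989e+30 / 8.078e+11) = 12818.8131

12818.8131 m/s


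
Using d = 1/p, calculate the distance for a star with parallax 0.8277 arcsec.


d = 1/p = 1/0.8277 = 1.2082

1.2082 pc


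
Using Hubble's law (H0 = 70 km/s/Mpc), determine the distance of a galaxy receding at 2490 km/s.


d = v / H0 = 2490 / 70 = 35.5714

35.5714 Mpc


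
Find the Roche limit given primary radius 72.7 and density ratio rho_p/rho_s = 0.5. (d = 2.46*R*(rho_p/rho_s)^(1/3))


d_Roche = 2.46 * 72.7 * 0.5^(1/3) = 141.947

141.947


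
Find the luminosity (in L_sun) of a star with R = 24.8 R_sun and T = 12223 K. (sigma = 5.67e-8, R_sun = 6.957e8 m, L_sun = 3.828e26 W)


R = 24.8 * 6.957e8 m = 1.725336e+10 m. L = 4*pi*R^2*sigma*T^4 = 4*pi*(1.725336e+10)^2 * 5.67e-8 * 12223^4 = 4.734253821e+30 W. L/L_sun = 4.734253821e+30 / 3.828e26 = 12367.4342

12367.4342 L_sun


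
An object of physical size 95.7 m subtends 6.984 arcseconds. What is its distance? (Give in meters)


D = size / theta_rad, theta_rad = 6.984 * pi/(180*3600) = 3.386e-05, D = 2.826e+06

2.826e+06 m


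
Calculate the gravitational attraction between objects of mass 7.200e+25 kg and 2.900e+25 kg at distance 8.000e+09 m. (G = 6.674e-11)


F = G*m1*m2/r^2 = 6.674e-11 * 7.200e+25 * 2.900e+25 / (8.000e+09)^2 = 6.674e-11 * 2.088e+51 / 6.400e+19 = 2.177e+21

2.177e+21 N


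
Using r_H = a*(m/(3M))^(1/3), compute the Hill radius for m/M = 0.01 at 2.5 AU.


r_H = a * (m/3M)^(1/3) = 2.5 * (0.01/3)^(1/3) = 0.3735

0.3735 AU


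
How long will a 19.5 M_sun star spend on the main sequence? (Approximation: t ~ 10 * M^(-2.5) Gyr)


t = 10 * M^(-2.5) = 10 * 19.5^(-2.5) = 0.006

0.006 Gyr


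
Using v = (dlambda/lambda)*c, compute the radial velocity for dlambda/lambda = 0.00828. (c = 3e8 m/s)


v = (dlambda/lambda) * c = 0.00828 * 3e8 = 2.484e+06

2.484e+06 m/s


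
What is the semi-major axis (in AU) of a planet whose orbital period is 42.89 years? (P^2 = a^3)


a = P^(2/3) = 42.89^(2/3) = 12.2529

12.2529 AU


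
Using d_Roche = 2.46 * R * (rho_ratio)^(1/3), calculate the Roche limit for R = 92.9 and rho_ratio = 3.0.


d_Roche = 2.46 * 92.9 * 3.0^(1/3) = 329.6031

329.6031


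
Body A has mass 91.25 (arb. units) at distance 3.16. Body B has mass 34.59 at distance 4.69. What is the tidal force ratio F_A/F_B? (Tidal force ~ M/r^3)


Ratio = (M1/r1^3) / (M2/r2^3) = (91.25/3.16^3) / (34.59/4.69^3) = 8.6246

8.6246


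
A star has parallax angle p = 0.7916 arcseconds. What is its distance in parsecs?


d = 1/p = 1/0.7916 = 1.2633

1.2633 pc


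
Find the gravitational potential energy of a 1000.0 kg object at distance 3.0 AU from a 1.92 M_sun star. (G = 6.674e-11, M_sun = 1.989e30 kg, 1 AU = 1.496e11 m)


M = 1.92 * 1.989e30 kg = 3.81888e+30 kg; r = 3.0 AU * 1.496e11 m/AU = 4.488e+11 m. U = -GM*m/r = -(6.674e-11 * 3.81888e+30 * 1000.0) / 4.488e+11 = -5.679e+11

-5.679e+11 J


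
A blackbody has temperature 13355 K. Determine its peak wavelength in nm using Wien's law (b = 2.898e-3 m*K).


lam_max = b / T = 2.898e-3 / 13355 = 2.170e-07 m = 216.9974 nm

216.9974 nm


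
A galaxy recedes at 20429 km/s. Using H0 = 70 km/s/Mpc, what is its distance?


d = v / H0 = 20429 / 70 = 291.8429

291.8429 Mpc


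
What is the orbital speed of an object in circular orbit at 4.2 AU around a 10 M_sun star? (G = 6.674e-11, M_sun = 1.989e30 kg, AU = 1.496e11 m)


v = sqrt(GM/r) = sqrt(6.674e-11 * 1.989e+31 / 6.283e+11) = 45964.2365

45964.2365 m/s


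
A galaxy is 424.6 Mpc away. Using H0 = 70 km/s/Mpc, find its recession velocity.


v = H0 * d = 70 * 424.6 = 29722.0

29722.0 km/s


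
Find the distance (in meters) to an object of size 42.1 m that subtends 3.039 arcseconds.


D = size / theta_rad, theta_rad = 3.039 * pi/(180*3600) = 1.473e-05, D = 2.857e+06

2.857e+06 m


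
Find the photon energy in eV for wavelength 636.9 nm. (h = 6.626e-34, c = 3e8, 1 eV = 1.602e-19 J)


E = hc/lambda = 6.626e-34 * 3e8 / 6.369e-07 = 3.121e-19 J = 1.9482 eV

1.9482 eV


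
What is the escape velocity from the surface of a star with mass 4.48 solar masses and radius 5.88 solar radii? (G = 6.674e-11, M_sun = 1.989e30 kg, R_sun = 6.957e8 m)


M = 4.48 * 1.989e30 kg = 8.91072e+30 kg; R = 5.88 * 6.957e8 m = 4.090716e+09 m. v_esc = sqrt(2GM/R) = sqrt(2 * 6.674e-11 * 8.91072e+30 / 4.090716e+09) = 539218.5607

539218.5607 m/s


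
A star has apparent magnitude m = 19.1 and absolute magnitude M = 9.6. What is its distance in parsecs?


d = 10^((m - M + 5)/5) = 10^((19.1 - 9.6 + 5)/5) = 794.3282

794.3282 pc


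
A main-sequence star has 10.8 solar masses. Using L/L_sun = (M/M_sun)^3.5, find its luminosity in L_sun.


L/L_sun = (M/M_sun)^3.5 = 10.8^3.5 = 4139.8361

4139.8361 L_sun


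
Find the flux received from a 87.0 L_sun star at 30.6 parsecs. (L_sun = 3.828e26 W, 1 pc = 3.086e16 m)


F = L / (4*pi*d^2) = 3.330e+28 / (4*pi*(9.443e+17)^2) = 2.972e-09

2.972e-09 W/m^2


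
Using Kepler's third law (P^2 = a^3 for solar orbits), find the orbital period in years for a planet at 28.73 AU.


P = a^(3/2) = 28.73^1.5 = 153.9939

153.9939 years


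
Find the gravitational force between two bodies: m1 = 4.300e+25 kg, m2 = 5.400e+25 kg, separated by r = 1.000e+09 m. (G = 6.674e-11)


F = G*m1*m2/r^2 = 6.674e-11 * 4.300e+25 * 5.400e+25 / (1.000e+09)^2 = 6.674e-11 * 2.322e+51 / 1.000e+18 = 1.550e+23

1.550e+23 N


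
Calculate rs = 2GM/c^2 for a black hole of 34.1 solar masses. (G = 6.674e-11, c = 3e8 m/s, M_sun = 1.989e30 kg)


M = 34.1 * 1.989e30 kg = 6.78249e+31 kg. rs = 2GM/c^2 = 2 * 6.674e-11 * 6.78249e+31 / (3e8)^2 = 100591.8628

100591.8628 m


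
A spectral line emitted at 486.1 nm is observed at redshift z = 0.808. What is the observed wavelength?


lam_obs = lam_emit * (1 + z) = 486.1 * (1 + 0.808) = 878.8688

878.8688 nm


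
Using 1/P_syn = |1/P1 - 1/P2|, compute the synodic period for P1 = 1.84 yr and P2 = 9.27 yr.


1/P_syn = |1/P1 - 1/P2| = |1/1.84 - 1/9.27| => P_syn = 2.2957

2.2957 years


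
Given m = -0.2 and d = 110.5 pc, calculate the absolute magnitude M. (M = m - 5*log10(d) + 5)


M = m - 5*log10(d) + 5 = -0.2 - 5*log10(110.5) + 5 = -5.4168

-5.4168


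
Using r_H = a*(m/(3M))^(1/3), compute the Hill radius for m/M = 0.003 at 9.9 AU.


r_H = a * (m/3M)^(1/3) = 9.9 * (0.003/3)^(1/3) = 0.99

0.99 AU


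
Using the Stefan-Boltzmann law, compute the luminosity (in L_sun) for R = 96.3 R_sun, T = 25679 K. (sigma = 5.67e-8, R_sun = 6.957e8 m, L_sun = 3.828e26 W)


R = 96.3 * 6.957e8 m = 6.699591e+10 m. L = 4*pi*R^2*sigma*T^4 = 4*pi*(6.699591e+10)^2 * 5.67e-8 * 25679^4 = 1.390599065e+33 W. L/L_sun = 1.390599065e+33 / 3.828e26 = 3.633e+06

3.633e+06 L_sun


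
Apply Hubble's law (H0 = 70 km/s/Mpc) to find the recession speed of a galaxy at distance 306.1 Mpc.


v = H0 * d = 70 * 306.1 = 21427.0

21427.0 km/s


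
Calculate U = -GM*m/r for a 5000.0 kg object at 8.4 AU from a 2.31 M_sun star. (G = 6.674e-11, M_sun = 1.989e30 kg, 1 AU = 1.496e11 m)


M = 2.31 * 1.989e30 kg = 4.59459e+30 kg; r = 8.4 AU * 1.496e11 m/AU = 1.25664e+12 m. U = -GM*m/r = -(6.674e-11 * 4.59459e+30 * 5000.0) / 1.25664e+12 = -1.220e+12

-1.220e+12 J


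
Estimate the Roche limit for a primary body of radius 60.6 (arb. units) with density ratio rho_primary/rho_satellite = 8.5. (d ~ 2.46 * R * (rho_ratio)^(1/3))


d_Roche = 2.46 * 60.6 * 8.5^(1/3) = 304.2384

304.2384


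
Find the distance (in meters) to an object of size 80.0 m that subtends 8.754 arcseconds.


D = size / theta_rad, theta_rad = 8.754 * pi/(180*3600) = 4.244e-05, D = 1.885e+06

1.885e+06 m


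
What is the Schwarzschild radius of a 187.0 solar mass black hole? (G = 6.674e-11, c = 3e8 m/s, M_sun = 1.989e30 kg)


M = 187.0 * 1.989e30 kg = 3.71943e+32 kg. rs = 2GM/c^2 = 2 * 6.674e-11 * 3.71943e+32 / (3e8)^2 = 551632.796

551632.796 m


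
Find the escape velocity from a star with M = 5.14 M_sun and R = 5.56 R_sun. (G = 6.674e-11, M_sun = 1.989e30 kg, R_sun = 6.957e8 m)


M = 5.14 * 1.989e30 kg = 1.022346e+31 kg; R = 5.56 * 6.957e8 m = 3.868092e+09 m. v_esc = sqrt(2GM/R) = sqrt(2 * 6.674e-11 * 1.022346e+31 / 3.868092e+09) = 593961.9886

593961.9886 m/s


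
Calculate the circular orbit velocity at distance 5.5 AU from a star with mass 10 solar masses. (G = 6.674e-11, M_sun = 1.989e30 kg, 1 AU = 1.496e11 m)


v = sqrt(GM/r) = sqrt(6.674e-11 * 1.989e+31 / 8.228e+11) = 40166.4409

40166.4409 m/s


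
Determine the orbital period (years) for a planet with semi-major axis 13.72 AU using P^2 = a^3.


P = a^(3/2) = 13.72^1.5 = 50.8196

50.8196 years


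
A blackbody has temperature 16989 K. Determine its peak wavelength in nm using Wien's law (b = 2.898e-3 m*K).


lam_max = b / T = 2.898e-3 / 16989 = 1.706e-07 m = 170.581 nm

170.581 nm


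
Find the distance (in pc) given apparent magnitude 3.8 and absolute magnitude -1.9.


d = 10^((m - M + 5)/5) = 10^((3.8 - -1.9 + 5)/5) = 138.0384

138.0384 pc


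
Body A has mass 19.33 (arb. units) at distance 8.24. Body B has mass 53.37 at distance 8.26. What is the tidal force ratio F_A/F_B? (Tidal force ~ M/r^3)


Ratio = (M1/r1^3) / (M2/r2^3) = (19.33/8.24^3) / (53.37/8.26^3) = 0.3648

0.3648


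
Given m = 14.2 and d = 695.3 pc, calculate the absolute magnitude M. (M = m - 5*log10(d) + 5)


M = m - 5*log10(d) + 5 = 14.2 - 5*log10(695.3) + 5 = 4.9891

4.9891


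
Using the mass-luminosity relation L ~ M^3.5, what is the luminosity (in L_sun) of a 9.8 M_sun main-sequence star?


L/L_sun = (M/M_sun)^3.5 = 9.8^3.5 = 2946.397

2946.397 L_sun


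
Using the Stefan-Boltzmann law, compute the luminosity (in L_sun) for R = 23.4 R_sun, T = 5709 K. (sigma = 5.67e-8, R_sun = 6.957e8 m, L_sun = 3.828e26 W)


R = 23.4 * 6.957e8 m = 1.627938e+10 m. L = 4*pi*R^2*sigma*T^4 = 4*pi*(1.627938e+10)^2 * 5.67e-8 * 5709^4 = 2.005897867e+29 W. L/L_sun = 2.005897867e+29 / 3.828e26 = 524.0068

524.0068 L_sun


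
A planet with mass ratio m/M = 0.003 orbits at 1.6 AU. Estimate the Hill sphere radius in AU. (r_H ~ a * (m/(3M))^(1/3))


r_H = a * (m/3M)^(1/3) = 1.6 * (0.003/3)^(1/3) = 0.16

0.16 AU


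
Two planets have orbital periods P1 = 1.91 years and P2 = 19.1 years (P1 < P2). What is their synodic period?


1/P_syn = |1/P1 - 1/P2| = |1/1.91 - 1/19.1| => P_syn = 2.1222

2.1222 years
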